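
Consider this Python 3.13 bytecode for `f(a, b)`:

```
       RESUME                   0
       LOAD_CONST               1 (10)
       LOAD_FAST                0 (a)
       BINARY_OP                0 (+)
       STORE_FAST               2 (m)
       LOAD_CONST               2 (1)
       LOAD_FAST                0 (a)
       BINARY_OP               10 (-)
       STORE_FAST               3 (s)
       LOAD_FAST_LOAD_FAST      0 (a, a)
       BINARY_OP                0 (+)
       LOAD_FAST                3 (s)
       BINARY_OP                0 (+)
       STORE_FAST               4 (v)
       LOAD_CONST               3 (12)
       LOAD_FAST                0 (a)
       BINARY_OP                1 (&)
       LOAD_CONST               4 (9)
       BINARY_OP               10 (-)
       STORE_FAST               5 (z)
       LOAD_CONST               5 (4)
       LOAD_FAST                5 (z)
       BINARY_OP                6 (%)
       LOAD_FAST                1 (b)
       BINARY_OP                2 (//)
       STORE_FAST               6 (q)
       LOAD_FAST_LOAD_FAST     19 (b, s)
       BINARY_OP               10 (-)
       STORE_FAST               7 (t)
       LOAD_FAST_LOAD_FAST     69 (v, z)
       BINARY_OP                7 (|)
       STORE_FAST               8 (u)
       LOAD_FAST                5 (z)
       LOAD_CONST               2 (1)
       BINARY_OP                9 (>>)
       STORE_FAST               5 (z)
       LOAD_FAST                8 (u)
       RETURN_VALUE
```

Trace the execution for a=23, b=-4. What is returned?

-5

LOAD_CONST → push 10. Stack: [10]
LOAD_FAST a → push 23. Stack: [10, 23]
BINARY_OP + → 10 + 23 = 33. Stack: [33]
STORE_FAST m → m=33. Stack: []
LOAD_CONST → push 1. Stack: [1]
LOAD_FAST a → push 23. Stack: [1, 23]
BINARY_OP - → 1 - 23 = -22. Stack: [-22]
STORE_FAST s → s=-22. Stack: []
LOAD_FAST_LOAD_FAST a,a → push 23,23. Stack: [23, 23]
BINARY_OP + → 23 + 23 = 46. Stack: [46]
LOAD_FAST s → push -22. Stack: [46, -22]
BINARY_OP + → 46 + -22 = 24. Stack: [24]
STORE_FAST v → v=24. Stack: []
LOAD_CONST → push 12. Stack: [12]
LOAD_FAST a → push 23. Stack: [12, 23]
BINARY_OP & → 12 & 23 = 4. Stack: [4]
LOAD_CONST → push 9. Stack: [4, 9]
BINARY_OP - → 4 - 9 = -5. Stack: [-5]
STORE_FAST z → z=-5. Stack: []
LOAD_CONST → push 4. Stack: [4]
LOAD_FAST z → push -5. Stack: [4, -5]
BINARY_OP % → 4 % -5 = -1. Stack: [-1]
LOAD_FAST b → push -4. Stack: [-1, -4]
BINARY_OP // → -1 // -4 = 0. Stack: [0]
STORE_FAST q → q=0. Stack: []
LOAD_FAST_LOAD_FAST b,s → push -4,-22. Stack: [-4, -22]
BINARY_OP - → -4 - -22 = 18. Stack: [18]
STORE_FAST t → t=18. Stack: []
LOAD_FAST_LOAD_FAST v,z → push 24,-5. Stack: [24, -5]
BINARY_OP | → 24 | -5 = -5. Stack: [-5]
STORE_FAST u → u=-5. Stack: []
LOAD_FAST z → push -5. Stack: [-5]
LOAD_CONST → push 1. Stack: [-5, 1]
BINARY_OP >> → -5 >> 1 = -3. Stack: [-3]
STORE_FAST z → z=-3. Stack: []
LOAD_FAST u → push -5. Stack: [-5]
RETURN_VALUE → return -5.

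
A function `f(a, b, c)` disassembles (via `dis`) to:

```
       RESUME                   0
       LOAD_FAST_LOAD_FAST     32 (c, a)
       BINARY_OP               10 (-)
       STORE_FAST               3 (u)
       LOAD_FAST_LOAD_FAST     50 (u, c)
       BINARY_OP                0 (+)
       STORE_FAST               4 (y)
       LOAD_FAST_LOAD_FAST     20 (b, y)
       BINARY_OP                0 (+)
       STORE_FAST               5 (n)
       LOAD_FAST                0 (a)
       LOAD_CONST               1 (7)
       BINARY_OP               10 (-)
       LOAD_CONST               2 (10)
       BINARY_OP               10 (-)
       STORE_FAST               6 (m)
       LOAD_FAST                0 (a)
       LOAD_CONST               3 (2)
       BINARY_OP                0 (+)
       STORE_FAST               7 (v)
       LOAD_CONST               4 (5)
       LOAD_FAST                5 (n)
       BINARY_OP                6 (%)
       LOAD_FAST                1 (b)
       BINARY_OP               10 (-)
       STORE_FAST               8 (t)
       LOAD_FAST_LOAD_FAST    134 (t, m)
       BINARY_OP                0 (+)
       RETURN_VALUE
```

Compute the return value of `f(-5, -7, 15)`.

-10

LOAD_FAST_LOAD_FAST c,a → push 15,-5. Stack: [15, -5]
BINARY_OP - → 15 - -5 = 20. Stack: [20]
STORE_FAST u → u=20. Stack: []
LOAD_FAST_LOAD_FAST u,c → push 20,15. Stack: [20, 15]
BINARY_OP + → 20 + 15 = 35. Stack: [35]
STORE_FAST y → y=35. Stack: []
LOAD_FAST_LOAD_FAST b,y → push -7,35. Stack: [-7, 35]
BINARY_OP + → -7 + 35 = 28. Stack: [28]
STORE_FAST n → n=28. Stack: []
LOAD_FAST a → push -5. Stack: [-5]
LOAD_CONST → push 7. Stack: [-5, 7]
BINARY_OP - → -5 - 7 = -12. Stack: [-12]
LOAD_CONST → push 10. Stack: [-12, 10]
BINARY_OP - → -12 - 10 = -22. Stack: [-22]
STORE_FAST m → m=-22. Stack: []
LOAD_FAST a → push -5. Stack: [-5]
LOAD_CONST → push 2. Stack: [-5, 2]
BINARY_OP + → -5 + 2 = -3. Stack: [-3]
STORE_FAST v → v=-3. Stack: []
LOAD_CONST → push 5. Stack: [5]
LOAD_FAST n → push 28. Stack: [5, 28]
BINARY_OP % → 5 % 28 = 5. Stack: [5]
LOAD_FAST b → push -7. Stack: [5, -7]
BINARY_OP - → 5 - -7 = 12. Stack: [12]
STORE_FAST t → t=12. Stack: []
LOAD_FAST_LOAD_FAST t,m → push 12,-22. Stack: [12, -22]
BINARY_OP + → 12 + -22 = -10. Stack: [-10]
RETURN_VALUE → return -10.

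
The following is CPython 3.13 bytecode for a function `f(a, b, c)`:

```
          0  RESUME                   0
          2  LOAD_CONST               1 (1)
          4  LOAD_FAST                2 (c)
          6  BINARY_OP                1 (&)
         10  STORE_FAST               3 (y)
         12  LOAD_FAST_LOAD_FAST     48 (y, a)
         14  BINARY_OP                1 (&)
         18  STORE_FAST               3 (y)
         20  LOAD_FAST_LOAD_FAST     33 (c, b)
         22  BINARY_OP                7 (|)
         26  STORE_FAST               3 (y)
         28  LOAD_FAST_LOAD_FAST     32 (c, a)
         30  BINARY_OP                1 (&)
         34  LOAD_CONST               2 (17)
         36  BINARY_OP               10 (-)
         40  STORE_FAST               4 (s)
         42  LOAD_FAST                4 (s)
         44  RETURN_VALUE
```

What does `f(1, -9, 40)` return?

LOAD_CONST → push 1. Stack: [1]
LOAD_FAST c → push 40. Stack: [1, 40]
BINARY_OP & → 1 & 40 = 0. Stack: [0]
STORE_FAST y → y=0. Stack: []
LOAD_FAST_LOAD_FAST y,a → push 0,1. Stack: [0, 1]
BINARY_OP & → 0 & 1 = 0. Stack: [0]
STORE_FAST y → y=0. Stack: []
LOAD_FAST_LOAD_FAST c,b → push 40,-9. Stack: [40, -9]
BINARY_OP | → 40 | -9 = -1. Stack: [-1]
STORE_FAST y → y=-1. Stack: []
LOAD_FAST_LOAD_FAST c,a → push 40,1. Stack: [40, 1]
BINARY_OP & → 40 & 1 = 0. Stack: [0]
LOAD_CONST → push 17. Stack: [0, 17]
BINARY_OP - → 0 - 17 = -17. Stack: [-17]
STORE_FAST s → s=-17. Stack: []
LOAD_FAST s → push -17. Stack: [-17]
RETURN_VALUE → return -17.

-17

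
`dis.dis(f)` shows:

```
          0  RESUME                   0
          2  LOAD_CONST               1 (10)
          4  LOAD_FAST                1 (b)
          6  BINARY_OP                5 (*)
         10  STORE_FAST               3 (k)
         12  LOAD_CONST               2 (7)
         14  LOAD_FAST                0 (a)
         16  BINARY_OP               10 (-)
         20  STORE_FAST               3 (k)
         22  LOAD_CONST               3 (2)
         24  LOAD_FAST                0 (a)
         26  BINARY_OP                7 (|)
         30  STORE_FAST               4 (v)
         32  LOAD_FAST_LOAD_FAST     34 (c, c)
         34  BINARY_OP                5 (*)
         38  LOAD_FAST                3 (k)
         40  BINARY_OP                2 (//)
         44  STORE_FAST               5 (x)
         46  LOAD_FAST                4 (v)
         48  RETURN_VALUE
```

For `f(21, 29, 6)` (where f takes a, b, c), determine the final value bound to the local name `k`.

LOAD_CONST → push 10. Stack: [10]
LOAD_FAST b → push 29. Stack: [10, 29]
BINARY_OP * → 10 * 29 = 290. Stack: [290]
STORE_FAST k → k=290. Stack: []
LOAD_CONST → push 7. Stack: [7]
LOAD_FAST a → push 21. Stack: [7, 21]
BINARY_OP - → 7 - 21 = -14. Stack: [-14]
STORE_FAST k → k=-14. Stack: []
LOAD_CONST → push 2. Stack: [2]
LOAD_FAST a → push 21. Stack: [2, 21]
BINARY_OP | → 2 | 21 = 23. Stack: [23]
STORE_FAST v → v=23. Stack: []
LOAD_FAST_LOAD_FAST c,c → push 6,6. Stack: [6, 6]
BINARY_OP * → 6 * 6 = 36. Stack: [36]
LOAD_FAST k → push -14. Stack: [36, -14]
BINARY_OP // → 36 // -14 = -3. Stack: [-3]
STORE_FAST x → x=-3. Stack: []
LOAD_FAST v → push 23. Stack: [23]
RETURN_VALUE → return 23.

-14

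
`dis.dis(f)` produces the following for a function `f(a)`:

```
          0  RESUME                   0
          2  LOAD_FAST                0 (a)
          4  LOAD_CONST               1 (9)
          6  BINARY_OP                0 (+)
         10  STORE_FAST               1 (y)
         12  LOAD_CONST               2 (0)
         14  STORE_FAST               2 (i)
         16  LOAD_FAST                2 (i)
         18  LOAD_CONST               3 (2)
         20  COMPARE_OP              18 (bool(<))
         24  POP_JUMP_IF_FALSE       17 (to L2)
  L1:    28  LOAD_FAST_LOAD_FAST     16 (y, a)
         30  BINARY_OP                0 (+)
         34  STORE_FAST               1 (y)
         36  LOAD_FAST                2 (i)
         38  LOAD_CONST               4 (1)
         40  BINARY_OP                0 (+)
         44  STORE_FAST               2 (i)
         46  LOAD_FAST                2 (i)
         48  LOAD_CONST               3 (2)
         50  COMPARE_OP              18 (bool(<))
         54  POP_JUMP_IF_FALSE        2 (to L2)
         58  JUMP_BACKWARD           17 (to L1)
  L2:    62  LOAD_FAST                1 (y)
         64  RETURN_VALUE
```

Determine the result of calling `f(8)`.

33

LOAD_FAST a → push 8. Stack: [8]
LOAD_CONST → push 9. Stack: [8, 9]
BINARY_OP + → 8 + 9 = 17. Stack: [17]
STORE_FAST y → y=17. Stack: []
LOAD_CONST → push 0. Stack: [0]
STORE_FAST i → i=0. Stack: []
LOAD_FAST i → push 0. Stack: [0]
LOAD_CONST → push 2. Stack: [0, 2]
COMPARE_OP bool(<) → 0 vs 2 = True. Stack: [True]
POP_JUMP_IF_FALSE → pop True; no jump. Stack: []
LOAD_FAST_LOAD_FAST y,a → push 17,8. Stack: [17, 8]
BINARY_OP + → 17 + 8 = 25. Stack: [25]
STORE_FAST y → y=25. Stack: []
LOAD_FAST i → push 0. Stack: [0]
LOAD_CONST → push 1. Stack: [0, 1]
BINARY_OP + → 0 + 1 = 1. Stack: [1]
STORE_FAST i → i=1. Stack: []
LOAD_FAST i → push 1. Stack: [1]
LOAD_CONST → push 2. Stack: [1, 2]
COMPARE_OP bool(<) → 1 vs 2 = True. Stack: [True]
POP_JUMP_IF_FALSE → pop True; no jump. Stack: []
LOAD_FAST_LOAD_FAST y,a → push 25,8. Stack: [25, 8]
BINARY_OP + → 25 + 8 = 33. Stack: [33]
STORE_FAST y → y=33. Stack: []
LOAD_FAST i → push 1. Stack: [1]
LOAD_CONST → push 1. Stack: [1, 1]
BINARY_OP + → 1 + 1 = 2. Stack: [2]
STORE_FAST i → i=2. Stack: []
LOAD_FAST i → push 2. Stack: [2]
LOAD_CONST → push 2. Stack: [2, 2]
COMPARE_OP bool(<) → 2 vs 2 = False. Stack: [False]
POP_JUMP_IF_FALSE → pop False; jump. Stack: []
LOAD_FAST y → push 33. Stack: [33]
RETURN_VALUE → return 33.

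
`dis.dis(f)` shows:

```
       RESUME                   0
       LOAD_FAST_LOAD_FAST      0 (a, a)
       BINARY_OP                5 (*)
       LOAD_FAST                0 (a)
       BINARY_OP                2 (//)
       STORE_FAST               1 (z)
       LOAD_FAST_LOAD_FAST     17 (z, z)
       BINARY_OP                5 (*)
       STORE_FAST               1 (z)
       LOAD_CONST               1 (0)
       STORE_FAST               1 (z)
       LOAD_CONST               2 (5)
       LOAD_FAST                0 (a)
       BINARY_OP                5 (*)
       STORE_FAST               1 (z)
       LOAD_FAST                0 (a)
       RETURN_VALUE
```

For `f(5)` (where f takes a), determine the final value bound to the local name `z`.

LOAD_FAST_LOAD_FAST a,a → push 5,5. Stack: [5, 5]
BINARY_OP * → 5 * 5 = 25. Stack: [25]
LOAD_FAST a → push 5. Stack: [25, 5]
BINARY_OP // → 25 // 5 = 5. Stack: [5]
STORE_FAST z → z=5. Stack: []
LOAD_FAST_LOAD_FAST z,z → push 5,5. Stack: [5, 5]
BINARY_OP * → 5 * 5 = 25. Stack: [25]
STORE_FAST z → z=25. Stack: []
LOAD_CONST → push 0. Stack: [0]
STORE_FAST z → z=0. Stack: []
LOAD_CONST → push 5. Stack: [5]
LOAD_FAST a → push 5. Stack: [5, 5]
BINARY_OP * → 5 * 5 = 25. Stack: [25]
STORE_FAST z → z=25. Stack: []
LOAD_FAST a → push 5. Stack: [5]
RETURN_VALUE → return 5.

25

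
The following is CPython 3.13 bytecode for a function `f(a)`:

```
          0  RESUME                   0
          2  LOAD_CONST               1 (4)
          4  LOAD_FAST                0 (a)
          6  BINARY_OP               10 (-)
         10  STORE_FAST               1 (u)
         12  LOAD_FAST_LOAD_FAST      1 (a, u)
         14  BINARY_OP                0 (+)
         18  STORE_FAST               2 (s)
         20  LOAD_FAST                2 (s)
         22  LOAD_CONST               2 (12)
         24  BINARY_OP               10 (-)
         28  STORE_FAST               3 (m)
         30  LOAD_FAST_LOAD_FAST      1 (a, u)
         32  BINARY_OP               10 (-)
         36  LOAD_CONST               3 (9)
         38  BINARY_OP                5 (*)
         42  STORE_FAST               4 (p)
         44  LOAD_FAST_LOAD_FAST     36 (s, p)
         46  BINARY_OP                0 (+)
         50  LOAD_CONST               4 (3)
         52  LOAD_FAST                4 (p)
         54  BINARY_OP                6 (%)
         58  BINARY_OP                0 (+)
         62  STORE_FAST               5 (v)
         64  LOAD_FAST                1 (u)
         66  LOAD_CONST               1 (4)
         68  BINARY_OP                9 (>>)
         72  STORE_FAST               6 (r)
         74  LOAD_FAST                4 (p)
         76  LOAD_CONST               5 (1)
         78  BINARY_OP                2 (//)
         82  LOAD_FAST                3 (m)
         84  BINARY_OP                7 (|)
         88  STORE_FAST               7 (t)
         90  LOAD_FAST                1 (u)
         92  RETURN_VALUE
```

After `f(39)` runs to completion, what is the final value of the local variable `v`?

LOAD_CONST → push 4. Stack: [4]
LOAD_FAST a → push 39. Stack: [4, 39]
BINARY_OP - → 4 - 39 = -35. Stack: [-35]
STORE_FAST u → u=-35. Stack: []
LOAD_FAST_LOAD_FAST a,u → push 39,-35. Stack: [39, -35]
BINARY_OP + → 39 + -35 = 4. Stack: [4]
STORE_FAST s → s=4. Stack: []
LOAD_FAST s → push 4. Stack: [4]
LOAD_CONST → push 12. Stack: [4, 12]
BINARY_OP - → 4 - 12 = -8. Stack: [-8]
STORE_FAST m → m=-8. Stack: []
LOAD_FAST_LOAD_FAST a,u → push 39,-35. Stack: [39, -35]
BINARY_OP - → 39 - -35 = 74. Stack: [74]
LOAD_CONST → push 9. Stack: [74, 9]
BINARY_OP * → 74 * 9 = 666. Stack: [666]
STORE_FAST p → p=666. Stack: []
LOAD_FAST_LOAD_FAST s,p → push 4,666. Stack: [4, 666]
BINARY_OP + → 4 + 666 = 670. Stack: [670]
LOAD_CONST → push 3. Stack: [670, 3]
LOAD_FAST p → push 666. Stack: [670, 3, 666]
BINARY_OP % → 3 % 666 = 3. Stack: [670, 3]
BINARY_OP + → 670 + 3 = 673. Stack: [673]
STORE_FAST v → v=673. Stack: []
LOAD_FAST u → push -35. Stack: [-35]
LOAD_CONST → push 4. Stack: [-35, 4]
BINARY_OP >> → -35 >> 4 = -3. Stack: [-3]
STORE_FAST r → r=-3. Stack: []
LOAD_FAST p → push 666. Stack: [666]
LOAD_CONST → push 1. Stack: [666, 1]
BINARY_OP // → 666 // 1 = 666. Stack: [666]
LOAD_FAST m → push -8. Stack: [666, -8]
BINARY_OP | → 666 | -8 = -6. Stack: [-6]
STORE_FAST t → t=-6. Stack: []
LOAD_FAST u → push -35. Stack: [-35]
RETURN_VALUE → return -35.

673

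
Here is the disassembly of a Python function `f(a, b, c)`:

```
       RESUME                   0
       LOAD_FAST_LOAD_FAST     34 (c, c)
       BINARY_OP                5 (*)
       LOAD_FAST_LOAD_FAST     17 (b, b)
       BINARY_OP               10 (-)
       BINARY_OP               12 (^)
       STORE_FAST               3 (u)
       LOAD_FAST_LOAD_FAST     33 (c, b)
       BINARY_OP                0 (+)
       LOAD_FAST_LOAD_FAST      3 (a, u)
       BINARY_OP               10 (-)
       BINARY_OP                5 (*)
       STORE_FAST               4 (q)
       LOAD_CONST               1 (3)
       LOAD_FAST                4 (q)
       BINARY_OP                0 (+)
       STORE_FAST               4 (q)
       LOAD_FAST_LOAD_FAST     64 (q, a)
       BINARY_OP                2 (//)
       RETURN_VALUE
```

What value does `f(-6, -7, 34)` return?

LOAD_FAST_LOAD_FAST c,c → push 34,34. Stack: [34, 34]
BINARY_OP * → 34 * 34 = 1156. Stack: [1156]
LOAD_FAST_LOAD_FAST b,b → push -7,-7. Stack: [1156, -7, -7]
BINARY_OP - → -7 - -7 = 0. Stack: [1156, 0]
BINARY_OP ^ → 1156 ^ 0 = 1156. Stack: [1156]
STORE_FAST u → u=1156. Stack: []
LOAD_FAST_LOAD_FAST c,b → push 34,-7. Stack: [34, -7]
BINARY_OP + → 34 + -7 = 27. Stack: [27]
LOAD_FAST_LOAD_FAST a,u → push -6,1156. Stack: [27, -6, 1156]
BINARY_OP - → -6 - 1156 = -1162. Stack: [27, -1162]
BINARY_OP * → 27 * -1162 = -31374. Stack: [-31374]
STORE_FAST q → q=-31374. Stack: []
LOAD_CONST → push 3. Stack: [3]
LOAD_FAST q → push -31374. Stack: [3, -31374]
BINARY_OP + → 3 + -31374 = -31371. Stack: [-31371]
STORE_FAST q → q=-31371. Stack: []
LOAD_FAST_LOAD_FAST q,a → push -31371,-6. Stack: [-31371, -6]
BINARY_OP // → -31371 // -6 = 5228. Stack: [5228]
RETURN_VALUE → return 5228.

5228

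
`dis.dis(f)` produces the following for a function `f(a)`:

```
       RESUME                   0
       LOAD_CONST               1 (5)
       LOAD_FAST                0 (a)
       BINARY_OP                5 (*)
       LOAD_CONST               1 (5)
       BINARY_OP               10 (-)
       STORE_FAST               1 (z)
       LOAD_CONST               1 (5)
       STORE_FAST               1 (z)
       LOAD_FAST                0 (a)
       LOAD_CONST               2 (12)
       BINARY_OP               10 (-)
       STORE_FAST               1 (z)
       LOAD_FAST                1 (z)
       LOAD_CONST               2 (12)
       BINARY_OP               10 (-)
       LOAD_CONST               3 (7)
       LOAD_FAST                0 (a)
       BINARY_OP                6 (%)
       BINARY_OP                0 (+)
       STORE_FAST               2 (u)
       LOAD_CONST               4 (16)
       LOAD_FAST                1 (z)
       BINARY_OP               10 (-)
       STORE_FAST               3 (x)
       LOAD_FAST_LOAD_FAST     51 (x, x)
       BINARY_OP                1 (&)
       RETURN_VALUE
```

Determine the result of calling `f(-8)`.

LOAD_CONST → push 5. Stack: [5]
LOAD_FAST a → push -8. Stack: [5, -8]
BINARY_OP * → 5 * -8 = -40. Stack: [-40]
LOAD_CONST → push 5. Stack: [-40, 5]
BINARY_OP - → -40 - 5 = -45. Stack: [-45]
STORE_FAST z → z=-45. Stack: []
LOAD_CONST → push 5. Stack: [5]
STORE_FAST z → z=5. Stack: []
LOAD_FAST a → push -8. Stack: [-8]
LOAD_CONST → push 12. Stack: [-8, 12]
BINARY_OP - → -8 - 12 = -20. Stack: [-20]
STORE_FAST z → z=-20. Stack: []
LOAD_FAST z → push -20. Stack: [-20]
LOAD_CONST → push 12. Stack: [-20, 12]
BINARY_OP - → -20 - 12 = -32. Stack: [-32]
LOAD_CONST → push 7. Stack: [-32, 7]
LOAD_FAST a → push -8. Stack: [-32, 7, -8]
BINARY_OP % → 7 % -8 = -1. Stack: [-32, -1]
BINARY_OP + → -32 + -1 = -33. Stack: [-33]
STORE_FAST u → u=-33. Stack: []
LOAD_CONST → push 16. Stack: [16]
LOAD_FAST z → push -20. Stack: [16, -20]
BINARY_OP - → 16 - -20 = 36. Stack: [36]
STORE_FAST x → x=36. Stack: []
LOAD_FAST_LOAD_FAST x,x → push 36,36. Stack: [36, 36]
BINARY_OP & → 36 & 36 = 36. Stack: [36]
RETURN_VALUE → return 36.

36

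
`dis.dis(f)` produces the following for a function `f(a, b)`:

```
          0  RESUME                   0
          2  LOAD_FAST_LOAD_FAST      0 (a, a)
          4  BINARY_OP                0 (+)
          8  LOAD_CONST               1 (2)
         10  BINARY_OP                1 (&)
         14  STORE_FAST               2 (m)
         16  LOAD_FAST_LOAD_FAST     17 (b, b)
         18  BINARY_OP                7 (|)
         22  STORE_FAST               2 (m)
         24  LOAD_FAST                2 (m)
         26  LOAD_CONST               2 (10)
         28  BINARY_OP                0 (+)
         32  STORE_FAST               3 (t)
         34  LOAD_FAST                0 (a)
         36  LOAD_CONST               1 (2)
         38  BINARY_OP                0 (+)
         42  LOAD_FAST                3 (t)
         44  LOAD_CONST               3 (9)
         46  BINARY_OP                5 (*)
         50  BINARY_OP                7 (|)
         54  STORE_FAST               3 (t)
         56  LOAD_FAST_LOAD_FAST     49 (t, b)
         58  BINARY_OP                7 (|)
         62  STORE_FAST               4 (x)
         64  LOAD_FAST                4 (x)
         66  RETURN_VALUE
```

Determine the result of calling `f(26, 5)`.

LOAD_FAST_LOAD_FAST a,a → push 26,26. Stack: [26, 26]
BINARY_OP + → 26 + 26 = 52. Stack: [52]
LOAD_CONST → push 2. Stack: [52, 2]
BINARY_OP & → 52 & 2 = 0. Stack: [0]
STORE_FAST m → m=0. Stack: []
LOAD_FAST_LOAD_FAST b,b → push 5,5. Stack: [5, 5]
BINARY_OP | → 5 | 5 = 5. Stack: [5]
STORE_FAST m → m=5. Stack: []
LOAD_FAST m → push 5. Stack: [5]
LOAD_CONST → push 10. Stack: [5, 10]
BINARY_OP + → 5 + 10 = 15. Stack: [15]
STORE_FAST t → t=15. Stack: []
LOAD_FAST a → push 26. Stack: [26]
LOAD_CONST → push 2. Stack: [26, 2]
BINARY_OP + → 26 + 2 = 28. Stack: [28]
LOAD_FAST t → push 15. Stack: [28, 15]
LOAD_CONST → push 9. Stack: [28, 15, 9]
BINARY_OP * → 15 * 9 = 135. Stack: [28, 135]
BINARY_OP | → 28 | 135 = 159. Stack: [159]
STORE_FAST t → t=159. Stack: []
LOAD_FAST_LOAD_FAST t,b → push 159,5. Stack: [159, 5]
BINARY_OP | → 159 | 5 = 159. Stack: [159]
STORE_FAST x → x=159. Stack: []
LOAD_FAST x → push 159. Stack: [159]
RETURN_VALUE → return 159.

159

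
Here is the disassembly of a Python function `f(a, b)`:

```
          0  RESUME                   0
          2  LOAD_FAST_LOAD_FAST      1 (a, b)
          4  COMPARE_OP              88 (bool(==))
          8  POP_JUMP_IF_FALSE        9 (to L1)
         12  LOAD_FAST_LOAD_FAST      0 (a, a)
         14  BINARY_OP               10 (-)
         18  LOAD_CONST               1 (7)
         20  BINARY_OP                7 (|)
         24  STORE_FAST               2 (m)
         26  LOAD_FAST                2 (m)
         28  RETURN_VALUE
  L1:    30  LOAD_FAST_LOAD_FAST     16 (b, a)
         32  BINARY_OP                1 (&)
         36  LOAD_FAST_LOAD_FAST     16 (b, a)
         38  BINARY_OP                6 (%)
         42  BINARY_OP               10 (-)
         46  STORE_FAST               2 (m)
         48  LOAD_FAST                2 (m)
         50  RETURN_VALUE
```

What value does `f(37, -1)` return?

LOAD_FAST_LOAD_FAST a,b → push 37,-1. Stack: [37, -1]
COMPARE_OP bool(==) → 37 vs -1 = False. Stack: [False]
POP_JUMP_IF_FALSE → pop False; jump. Stack: []
LOAD_FAST_LOAD_FAST b,a → push -1,37. Stack: [-1, 37]
BINARY_OP & → -1 & 37 = 37. Stack: [37]
LOAD_FAST_LOAD_FAST b,a → push -1,37. Stack: [37, -1, 37]
BINARY_OP % → -1 % 37 = 36. Stack: [37, 36]
BINARY_OP - → 37 - 36 = 1. Stack: [1]
STORE_FAST m → m=1. Stack: []
LOAD_FAST m → push 1. Stack: [1]
RETURN_VALUE → return 1.

1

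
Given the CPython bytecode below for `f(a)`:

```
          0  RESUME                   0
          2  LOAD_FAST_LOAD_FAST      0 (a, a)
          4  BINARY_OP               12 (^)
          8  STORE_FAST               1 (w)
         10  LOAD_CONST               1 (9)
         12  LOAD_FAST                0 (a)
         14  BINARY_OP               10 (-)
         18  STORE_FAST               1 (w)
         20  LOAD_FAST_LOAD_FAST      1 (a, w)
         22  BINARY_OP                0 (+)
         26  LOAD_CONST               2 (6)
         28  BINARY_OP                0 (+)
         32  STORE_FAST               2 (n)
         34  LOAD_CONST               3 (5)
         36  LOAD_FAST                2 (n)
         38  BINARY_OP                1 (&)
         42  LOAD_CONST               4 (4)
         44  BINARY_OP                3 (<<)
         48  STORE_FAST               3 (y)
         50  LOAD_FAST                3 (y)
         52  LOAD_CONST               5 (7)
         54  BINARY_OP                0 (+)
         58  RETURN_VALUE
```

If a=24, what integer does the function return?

87

LOAD_FAST_LOAD_FAST a,a → push 24,24. Stack: [24, 24]
BINARY_OP ^ → 24 ^ 24 = 0. Stack: [0]
STORE_FAST w → w=0. Stack: []
LOAD_CONST → push 9. Stack: [9]
LOAD_FAST a → push 24. Stack: [9, 24]
BINARY_OP - → 9 - 24 = -15. Stack: [-15]
STORE_FAST w → w=-15. Stack: []
LOAD_FAST_LOAD_FAST a,w → push 24,-15. Stack: [24, -15]
BINARY_OP + → 24 + -15 = 9. Stack: [9]
LOAD_CONST → push 6. Stack: [9, 6]
BINARY_OP + → 9 + 6 = 15. Stack: [15]
STORE_FAST n → n=15. Stack: []
LOAD_CONST → push 5. Stack: [5]
LOAD_FAST n → push 15. Stack: [5, 15]
BINARY_OP & → 5 & 15 = 5. Stack: [5]
LOAD_CONST → push 4. Stack: [5, 4]
BINARY_OP << → 5 << 4 = 80. Stack: [80]
STORE_FAST y → y=80. Stack: []
LOAD_FAST y → push 80. Stack: [80]
LOAD_CONST → push 7. Stack: [80, 7]
BINARY_OP + → 80 + 7 = 87. Stack: [87]
RETURN_VALUE → return 87.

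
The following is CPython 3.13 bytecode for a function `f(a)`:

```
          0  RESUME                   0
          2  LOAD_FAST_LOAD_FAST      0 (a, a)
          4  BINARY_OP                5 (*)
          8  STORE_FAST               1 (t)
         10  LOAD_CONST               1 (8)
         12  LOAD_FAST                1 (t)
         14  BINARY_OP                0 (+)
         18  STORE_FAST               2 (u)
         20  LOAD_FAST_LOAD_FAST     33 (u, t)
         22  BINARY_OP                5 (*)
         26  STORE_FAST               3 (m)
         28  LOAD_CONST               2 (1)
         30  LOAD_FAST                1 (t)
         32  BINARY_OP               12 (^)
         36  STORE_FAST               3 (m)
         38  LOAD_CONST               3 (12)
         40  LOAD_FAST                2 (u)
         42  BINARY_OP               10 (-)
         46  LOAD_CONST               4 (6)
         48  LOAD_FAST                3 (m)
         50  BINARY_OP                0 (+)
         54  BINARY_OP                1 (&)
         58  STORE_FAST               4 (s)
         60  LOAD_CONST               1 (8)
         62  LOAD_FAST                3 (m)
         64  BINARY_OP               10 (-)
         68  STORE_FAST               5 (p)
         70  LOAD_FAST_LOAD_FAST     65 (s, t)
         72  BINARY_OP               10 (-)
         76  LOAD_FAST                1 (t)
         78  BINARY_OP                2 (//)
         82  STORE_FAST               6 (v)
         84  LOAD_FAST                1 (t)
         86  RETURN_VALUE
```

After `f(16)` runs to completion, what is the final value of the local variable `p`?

-249

LOAD_FAST_LOAD_FAST a,a → push 16,16. Stack: [16, 16]
BINARY_OP * → 16 * 16 = 256. Stack: [256]
STORE_FAST t → t=256. Stack: []
LOAD_CONST → push 8. Stack: [8]
LOAD_FAST t → push 256. Stack: [8, 256]
BINARY_OP + → 8 + 256 = 264. Stack: [264]
STORE_FAST u → u=264. Stack: []
LOAD_FAST_LOAD_FAST u,t → push 264,256. Stack: [264, 256]
BINARY_OP * → 264 * 256 = 67584. Stack: [67584]
STORE_FAST m → m=67584. Stack: []
LOAD_CONST → push 1. Stack: [1]
LOAD_FAST t → push 256. Stack: [1, 256]
BINARY_OP ^ → 1 ^ 256 = 257. Stack: [257]
STORE_FAST m → m=257. Stack: []
LOAD_CONST → push 12. Stack: [12]
LOAD_FAST u → push 264. Stack: [12, 264]
BINARY_OP - → 12 - 264 = -252. Stack: [-252]
LOAD_CONST → push 6. Stack: [-252, 6]
LOAD_FAST m → push 257. Stack: [-252, 6, 257]
BINARY_OP + → 6 + 257 = 263. Stack: [-252, 263]
BINARY_OP & → -252 & 263 = 260. Stack: [260]
STORE_FAST s → s=260. Stack: []
LOAD_CONST → push 8. Stack: [8]
LOAD_FAST m → push 257. Stack: [8, 257]
BINARY_OP - → 8 - 257 = -249. Stack: [-249]
STORE_FAST p → p=-249. Stack: []
LOAD_FAST_LOAD_FAST s,t → push 260,256. Stack: [260, 256]
BINARY_OP - → 260 - 256 = 4. Stack: [4]
LOAD_FAST t → push 256. Stack: [4, 256]
BINARY_OP // → 4 // 256 = 0. Stack: [0]
STORE_FAST v → v=0. Stack: []
LOAD_FAST t → push 256. Stack: [256]
RETURN_VALUE → return 256.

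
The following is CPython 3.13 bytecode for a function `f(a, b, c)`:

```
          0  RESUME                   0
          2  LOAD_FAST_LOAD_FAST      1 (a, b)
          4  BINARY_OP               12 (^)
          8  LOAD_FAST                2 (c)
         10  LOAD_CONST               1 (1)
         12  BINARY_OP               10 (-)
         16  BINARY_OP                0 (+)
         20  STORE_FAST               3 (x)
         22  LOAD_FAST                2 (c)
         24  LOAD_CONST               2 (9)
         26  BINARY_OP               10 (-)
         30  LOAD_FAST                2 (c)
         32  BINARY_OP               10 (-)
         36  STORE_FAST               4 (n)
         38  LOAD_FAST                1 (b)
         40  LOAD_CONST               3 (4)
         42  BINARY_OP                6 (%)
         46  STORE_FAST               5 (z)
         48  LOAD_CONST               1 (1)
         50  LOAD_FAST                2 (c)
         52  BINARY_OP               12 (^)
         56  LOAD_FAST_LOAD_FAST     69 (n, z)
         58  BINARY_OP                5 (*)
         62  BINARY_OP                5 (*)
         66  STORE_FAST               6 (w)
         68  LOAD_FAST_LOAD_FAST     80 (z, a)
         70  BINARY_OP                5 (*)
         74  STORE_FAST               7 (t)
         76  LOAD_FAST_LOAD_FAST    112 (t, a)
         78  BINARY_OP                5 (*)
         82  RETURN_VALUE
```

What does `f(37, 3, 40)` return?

LOAD_FAST_LOAD_FAST a,b → push 37,3. Stack: [37, 3]
BINARY_OP ^ → 37 ^ 3 = 38. Stack: [38]
LOAD_FAST c → push 40. Stack: [38, 40]
LOAD_CONST → push 1. Stack: [38, 40, 1]
BINARY_OP - → 40 - 1 = 39. Stack: [38, 39]
BINARY_OP + → 38 + 39 = 77. Stack: [77]
STORE_FAST x → x=77. Stack: []
LOAD_FAST c → push 40. Stack: [40]
LOAD_CONST → push 9. Stack: [40, 9]
BINARY_OP - → 40 - 9 = 31. Stack: [31]
LOAD_FAST c → push 40. Stack: [31, 40]
BINARY_OP - → 31 - 40 = -9. Stack: [-9]
STORE_FAST n → n=-9. Stack: []
LOAD_FAST b → push 3. Stack: [3]
LOAD_CONST → push 4. Stack: [3, 4]
BINARY_OP % → 3 % 4 = 3. Stack: [3]
STORE_FAST z → z=3. Stack: []
LOAD_CONST → push 1. Stack: [1]
LOAD_FAST c → push 40. Stack: [1, 40]
BINARY_OP ^ → 1 ^ 40 = 41. Stack: [41]
LOAD_FAST_LOAD_FAST n,z → push -9,3. Stack: [41, -9, 3]
BINARY_OP * → -9 * 3 = -27. Stack: [41, -27]
BINARY_OP * → 41 * -27 = -1107. Stack: [-1107]
STORE_FAST w → w=-1107. Stack: []
LOAD_FAST_LOAD_FAST z,a → push 3,37. Stack: [3, 37]
BINARY_OP * → 3 * 37 = 111. Stack: [111]
STORE_FAST t → t=111. Stack: []
LOAD_FAST_LOAD_FAST t,a → push 111,37. Stack: [111, 37]
BINARY_OP * → 111 * 37 = 4107. Stack: [4107]
RETURN_VALUE → return 4107.

4107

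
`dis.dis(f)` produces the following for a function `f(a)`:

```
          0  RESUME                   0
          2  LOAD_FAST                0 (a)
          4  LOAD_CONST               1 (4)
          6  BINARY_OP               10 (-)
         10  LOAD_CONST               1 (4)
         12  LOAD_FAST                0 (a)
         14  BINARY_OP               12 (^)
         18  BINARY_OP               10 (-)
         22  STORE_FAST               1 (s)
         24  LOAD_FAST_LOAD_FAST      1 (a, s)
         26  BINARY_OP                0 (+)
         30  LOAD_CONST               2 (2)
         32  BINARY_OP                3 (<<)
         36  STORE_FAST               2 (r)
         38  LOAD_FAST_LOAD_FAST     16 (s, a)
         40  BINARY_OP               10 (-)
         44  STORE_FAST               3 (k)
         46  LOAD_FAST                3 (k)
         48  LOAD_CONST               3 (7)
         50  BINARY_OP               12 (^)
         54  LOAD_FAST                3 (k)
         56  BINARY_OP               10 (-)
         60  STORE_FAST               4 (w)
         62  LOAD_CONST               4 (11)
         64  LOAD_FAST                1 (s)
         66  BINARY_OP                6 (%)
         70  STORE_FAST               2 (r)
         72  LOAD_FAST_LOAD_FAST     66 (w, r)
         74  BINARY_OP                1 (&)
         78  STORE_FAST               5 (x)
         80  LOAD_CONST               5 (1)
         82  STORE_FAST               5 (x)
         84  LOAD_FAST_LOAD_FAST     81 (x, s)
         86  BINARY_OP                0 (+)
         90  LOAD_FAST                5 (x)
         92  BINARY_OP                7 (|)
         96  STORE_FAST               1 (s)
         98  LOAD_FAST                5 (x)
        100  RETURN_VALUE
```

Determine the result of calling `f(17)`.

LOAD_FAST a → push 17. Stack: [17]
LOAD_CONST → push 4. Stack: [17, 4]
BINARY_OP - → 17 - 4 = 13. Stack: [13]
LOAD_CONST → push 4. Stack: [13, 4]
LOAD_FAST a → push 17. Stack: [13, 4, 17]
BINARY_OP ^ → 4 ^ 17 = 21. Stack: [13, 21]
BINARY_OP - → 13 - 21 = -8. Stack: [-8]
STORE_FAST s → s=-8. Stack: []
LOAD_FAST_LOAD_FAST a,s → push 17,-8. Stack: [17, -8]
BINARY_OP + → 17 + -8 = 9. Stack: [9]
LOAD_CONST → push 2. Stack: [9, 2]
BINARY_OP << → 9 << 2 = 36. Stack: [36]
STORE_FAST r → r=36. Stack: []
LOAD_FAST_LOAD_FAST s,a → push -8,17. Stack: [-8, 17]
BINARY_OP - → -8 - 17 = -25. Stack: [-25]
STORE_FAST k → k=-25. Stack: []
LOAD_FAST k → push -25. Stack: [-25]
LOAD_CONST → push 7. Stack: [-25, 7]
BINARY_OP ^ → -25 ^ 7 = -32. Stack: [-32]
LOAD_FAST k → push -25. Stack: [-32, -25]
BINARY_OP - → -32 - -25 = -7. Stack: [-7]
STORE_FAST w → w=-7. Stack: []
LOAD_CONST → push 11. Stack: [11]
LOAD_FAST s → push -8. Stack: [11, -8]
BINARY_OP % → 11 % -8 = -5. Stack: [-5]
STORE_FAST r → r=-5. Stack: []
LOAD_FAST_LOAD_FAST w,r → push -7,-5. Stack: [-7, -5]
BINARY_OP & → -7 & -5 = -7. Stack: [-7]
STORE_FAST x → x=-7. Stack: []
LOAD_CONST → push 1. Stack: [1]
STORE_FAST x → x=1. Stack: []
LOAD_FAST_LOAD_FAST x,s → push 1,-8. Stack: [1, -8]
BINARY_OP + → 1 + -8 = -7. Stack: [-7]
LOAD_FAST x → push 1. Stack: [-7, 1]
BINARY_OP | → -7 | 1 = -7. Stack: [-7]
STORE_FAST s → s=-7. Stack: []
LOAD_FAST x → push 1. Stack: [1]
RETURN_VALUE → return 1.

1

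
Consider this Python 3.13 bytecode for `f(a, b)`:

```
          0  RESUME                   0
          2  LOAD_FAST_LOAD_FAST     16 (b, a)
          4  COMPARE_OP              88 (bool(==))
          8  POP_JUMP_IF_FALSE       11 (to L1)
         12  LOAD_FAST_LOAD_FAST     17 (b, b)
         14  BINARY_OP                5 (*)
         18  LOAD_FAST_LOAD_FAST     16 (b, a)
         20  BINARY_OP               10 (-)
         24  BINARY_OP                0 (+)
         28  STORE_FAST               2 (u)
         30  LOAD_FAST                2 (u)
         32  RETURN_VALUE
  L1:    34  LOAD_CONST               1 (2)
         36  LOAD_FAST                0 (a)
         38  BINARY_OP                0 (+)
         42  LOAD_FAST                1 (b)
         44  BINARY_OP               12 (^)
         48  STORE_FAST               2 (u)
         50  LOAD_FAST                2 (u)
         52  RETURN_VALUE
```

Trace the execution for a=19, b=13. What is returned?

LOAD_FAST_LOAD_FAST b,a → push 13,19. Stack: [13, 19]
COMPARE_OP bool(==) → 13 vs 19 = False. Stack: [False]
POP_JUMP_IF_FALSE → pop False; jump. Stack: []
LOAD_CONST → push 2. Stack: [2]
LOAD_FAST a → push 19. Stack: [2, 19]
BINARY_OP + → 2 + 19 = 21. Stack: [21]
LOAD_FAST b → push 13. Stack: [21, 13]
BINARY_OP ^ → 21 ^ 13 = 24. Stack: [24]
STORE_FAST u → u=24. Stack: []
LOAD_FAST u → push 24. Stack: [24]
RETURN_VALUE → return 24.

24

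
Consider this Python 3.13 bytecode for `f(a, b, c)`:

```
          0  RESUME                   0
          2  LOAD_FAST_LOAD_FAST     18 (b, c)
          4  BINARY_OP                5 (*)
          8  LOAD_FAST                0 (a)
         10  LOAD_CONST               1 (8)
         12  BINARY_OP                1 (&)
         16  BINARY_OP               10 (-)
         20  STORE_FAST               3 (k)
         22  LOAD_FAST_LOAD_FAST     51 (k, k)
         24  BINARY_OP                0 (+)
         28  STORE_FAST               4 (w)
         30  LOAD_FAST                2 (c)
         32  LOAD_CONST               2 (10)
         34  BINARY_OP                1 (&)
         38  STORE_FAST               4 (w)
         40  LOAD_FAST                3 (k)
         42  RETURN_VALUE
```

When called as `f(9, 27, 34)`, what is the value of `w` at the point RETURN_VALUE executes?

2

LOAD_FAST_LOAD_FAST b,c → push 27,34. Stack: [27, 34]
BINARY_OP * → 27 * 34 = 918. Stack: [918]
LOAD_FAST a → push 9. Stack: [918, 9]
LOAD_CONST → push 8. Stack: [918, 9, 8]
BINARY_OP & → 9 & 8 = 8. Stack: [918, 8]
BINARY_OP - → 918 - 8 = 910. Stack: [910]
STORE_FAST k → k=910. Stack: []
LOAD_FAST_LOAD_FAST k,k → push 910,910. Stack: [910, 910]
BINARY_OP + → 910 + 910 = 1820. Stack: [1820]
STORE_FAST w → w=1820. Stack: []
LOAD_FAST c → push 34. Stack: [34]
LOAD_CONST → push 10. Stack: [34, 10]
BINARY_OP & → 34 & 10 = 2. Stack: [2]
STORE_FAST w → w=2. Stack: []
LOAD_FAST k → push 910. Stack: [910]
RETURN_VALUE → return 910.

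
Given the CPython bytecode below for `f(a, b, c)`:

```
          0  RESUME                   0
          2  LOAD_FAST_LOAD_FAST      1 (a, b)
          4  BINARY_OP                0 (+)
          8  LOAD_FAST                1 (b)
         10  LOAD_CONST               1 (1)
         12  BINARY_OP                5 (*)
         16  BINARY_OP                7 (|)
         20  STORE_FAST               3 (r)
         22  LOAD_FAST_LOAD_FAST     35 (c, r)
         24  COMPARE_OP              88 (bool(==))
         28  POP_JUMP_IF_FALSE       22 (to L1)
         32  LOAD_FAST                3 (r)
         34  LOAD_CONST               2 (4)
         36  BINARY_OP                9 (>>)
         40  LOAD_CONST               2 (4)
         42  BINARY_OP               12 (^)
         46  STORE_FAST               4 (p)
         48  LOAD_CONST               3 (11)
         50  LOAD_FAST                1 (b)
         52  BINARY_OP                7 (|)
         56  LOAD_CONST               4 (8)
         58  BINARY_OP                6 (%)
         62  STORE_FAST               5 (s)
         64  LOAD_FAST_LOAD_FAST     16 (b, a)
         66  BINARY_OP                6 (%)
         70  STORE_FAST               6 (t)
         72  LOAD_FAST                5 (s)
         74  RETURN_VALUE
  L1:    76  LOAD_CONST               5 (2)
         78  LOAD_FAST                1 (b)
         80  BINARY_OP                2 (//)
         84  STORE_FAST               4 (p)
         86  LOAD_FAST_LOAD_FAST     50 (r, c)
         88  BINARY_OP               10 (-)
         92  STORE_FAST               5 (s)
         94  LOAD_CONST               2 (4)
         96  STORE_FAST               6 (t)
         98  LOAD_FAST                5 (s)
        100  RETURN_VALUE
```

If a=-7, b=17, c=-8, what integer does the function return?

LOAD_FAST_LOAD_FAST a,b → push -7,17. Stack: [-7, 17]
BINARY_OP + → -7 + 17 = 10. Stack: [10]
LOAD_FAST b → push 17. Stack: [10, 17]
LOAD_CONST → push 1. Stack: [10, 17, 1]
BINARY_OP * → 17 * 1 = 17. Stack: [10, 17]
BINARY_OP | → 10 | 17 = 27. Stack: [27]
STORE_FAST r → r=27. Stack: []
LOAD_FAST_LOAD_FAST c,r → push -8,27. Stack: [-8, 27]
COMPARE_OP bool(==) → -8 vs 27 = False. Stack: [False]
POP_JUMP_IF_FALSE → pop False; jump. Stack: []
LOAD_CONST → push 2. Stack: [2]
LOAD_FAST b → push 17. Stack: [2, 17]
BINARY_OP // → 2 // 17 = 0. Stack: [0]
STORE_FAST p → p=0. Stack: []
LOAD_FAST_LOAD_FAST r,c → push 27,-8. Stack: [27, -8]
BINARY_OP - → 27 - -8 = 35. Stack: [35]
STORE_FAST s → s=35. Stack: []
LOAD_CONST → push 4. Stack: [4]
STORE_FAST t → t=4. Stack: []
LOAD_FAST s → push 35. Stack: [35]
RETURN_VALUE → return 35.

35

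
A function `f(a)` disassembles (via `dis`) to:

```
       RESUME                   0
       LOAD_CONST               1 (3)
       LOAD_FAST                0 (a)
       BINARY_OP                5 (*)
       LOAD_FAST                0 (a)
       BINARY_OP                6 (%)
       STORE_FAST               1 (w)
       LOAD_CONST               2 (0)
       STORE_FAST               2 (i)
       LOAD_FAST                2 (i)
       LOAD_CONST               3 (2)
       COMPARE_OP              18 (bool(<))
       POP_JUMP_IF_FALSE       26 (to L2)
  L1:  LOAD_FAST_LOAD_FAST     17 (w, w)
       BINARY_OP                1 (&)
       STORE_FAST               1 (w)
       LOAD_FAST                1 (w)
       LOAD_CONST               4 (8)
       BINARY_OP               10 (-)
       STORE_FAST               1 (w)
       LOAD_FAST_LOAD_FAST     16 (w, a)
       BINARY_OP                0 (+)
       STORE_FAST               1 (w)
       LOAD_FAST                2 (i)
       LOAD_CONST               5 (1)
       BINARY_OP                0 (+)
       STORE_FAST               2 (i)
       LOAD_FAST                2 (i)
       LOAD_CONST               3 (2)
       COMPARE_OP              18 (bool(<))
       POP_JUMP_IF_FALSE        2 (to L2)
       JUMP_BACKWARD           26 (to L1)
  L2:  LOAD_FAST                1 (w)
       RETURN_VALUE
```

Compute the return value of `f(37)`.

LOAD_CONST → push 3. Stack: [3]
LOAD_FAST a → push 37. Stack: [3, 37]
BINARY_OP * → 3 * 37 = 111. Stack: [111]
LOAD_FAST a → push 37. Stack: [111, 37]
BINARY_OP % → 111 % 37 = 0. Stack: [0]
STORE_FAST w → w=0. Stack: []
LOAD_CONST → push 0. Stack: [0]
STORE_FAST i → i=0. Stack: []
LOAD_FAST i → push 0. Stack: [0]
LOAD_CONST → push 2. Stack: [0, 2]
COMPARE_OP bool(<) → 0 vs 2 = True. Stack: [True]
POP_JUMP_IF_FALSE → pop True; no jump. Stack: []
LOAD_FAST_LOAD_FAST w,w → push 0,0. Stack: [0, 0]
BINARY_OP & → 0 & 0 = 0. Stack: [0]
STORE_FAST w → w=0. Stack: []
LOAD_FAST w → push 0. Stack: [0]
LOAD_CONST → push 8. Stack: [0, 8]
BINARY_OP - → 0 - 8 = -8. Stack: [-8]
STORE_FAST w → w=-8. Stack: []
LOAD_FAST_LOAD_FAST w,a → push -8,37. Stack: [-8, 37]
BINARY_OP + → -8 + 37 = 29. Stack: [29]
STORE_FAST w → w=29. Stack: []
LOAD_FAST i → push 0. Stack: [0]
LOAD_CONST → push 1. Stack: [0, 1]
BINARY_OP + → 0 + 1 = 1. Stack: [1]
STORE_FAST i → i=1. Stack: []
LOAD_FAST i → push 1. Stack: [1]
LOAD_CONST → push 2. Stack: [1, 2]
COMPARE_OP bool(<) → 1 vs 2 = True. Stack: [True]
POP_JUMP_IF_FALSE → pop True; no jump. Stack: []
LOAD_FAST_LOAD_FAST w,w → push 29,29. Stack: [29, 29]
BINARY_OP & → 29 & 29 = 29. Stack: [29]
STORE_FAST w → w=29. Stack: []
LOAD_FAST w → push 29. Stack: [29]
LOAD_CONST → push 8. Stack: [29, 8]
BINARY_OP - → 29 - 8 = 21. Stack: [21]
STORE_FAST w → w=21. Stack: []
LOAD_FAST_LOAD_FAST w,a → push 21,37. Stack: [21, 37]
BINARY_OP + → 21 + 37 = 58. Stack: [58]
STORE_FAST w → w=58. Stack: []
LOAD_FAST i → push 1. Stack: [1]
LOAD_CONST → push 1. Stack: [1, 1]
BINARY_OP + → 1 + 1 = 2. Stack: [2]
STORE_FAST i → i=2. Stack: []
LOAD_FAST i → push 2. Stack: [2]
LOAD_CONST → push 2. Stack: [2, 2]
COMPARE_OP bool(<) → 2 vs 2 = False. Stack: [False]
POP_JUMP_IF_FALSE → pop False; jump. Stack: []
LOAD_FAST w → push 58. Stack: [58]
RETURN_VALUE → return 58.

58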